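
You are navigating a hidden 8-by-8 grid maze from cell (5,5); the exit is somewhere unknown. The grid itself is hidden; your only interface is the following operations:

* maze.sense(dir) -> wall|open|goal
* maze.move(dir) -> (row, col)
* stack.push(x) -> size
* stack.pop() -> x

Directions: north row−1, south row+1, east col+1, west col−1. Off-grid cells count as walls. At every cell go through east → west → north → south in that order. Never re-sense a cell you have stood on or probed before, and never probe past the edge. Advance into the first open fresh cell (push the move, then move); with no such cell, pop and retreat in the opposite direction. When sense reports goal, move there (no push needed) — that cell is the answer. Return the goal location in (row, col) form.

! 1. maze.sense(dir='east') -> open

! 2. stack.push(x='east') -> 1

! 3. maze.move(dir='east') -> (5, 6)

! 4. maze.sense(dir='east') -> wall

! 5. maze.sense(dir='north') -> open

! 6. stack.push(x='north') -> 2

! 7. maze.move(dir='north') -> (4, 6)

! 8. maze.sense(dir='east') -> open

! 9. stack.push(x='east') -> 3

! 10. maze.move(dir='east') -> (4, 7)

! 11. maze.sense(dir='north') -> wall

! 12. stack.pop() -> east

! 13. maze.move(dir='west') -> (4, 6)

! 14. maze.sense(dir='west') -> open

! 15. stack.push(x='west') -> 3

! 16. maze.move(dir='west') -> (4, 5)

! 17. maze.sense(dir='west') -> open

! 18. stack.push(x='west') -> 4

! 19. maze.move(dir='west') -> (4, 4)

! 20. maze.sense(dir='west') -> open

! 21. stack.push(x='west') -> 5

! 22. maze.move(dir='west') -> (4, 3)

! 23. maze.sense(dir='west') -> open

! 24. stack.push(x='west') -> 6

! 25. maze.move(dir='west') -> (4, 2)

! 26. maze.sense(dir='west') -> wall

! 27. maze.sense(dir='north') -> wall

! 28. maze.sense(dir='south') -> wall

! 29. stack.pop() -> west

! 30. maze.move(dir='east') -> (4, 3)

! 31. maze.sense(dir='north') -> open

! 32. stack.push(x='north') -> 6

! 33. maze.move(dir='north') -> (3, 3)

! 34. maze.sense(dir='east') -> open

! 35. stack.push(x='east') -> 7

! 36. maze.move(dir='east') -> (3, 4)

! 37. maze.sense(dir='east') -> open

! 38. stack.push(x='east') -> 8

! 39. maze.move(dir='east') -> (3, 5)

! 40. maze.sense(dir='east') -> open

! 41. stack.push(x='east') -> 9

! 42. maze.move(dir='east') -> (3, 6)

! 43. maze.sense(dir='north') -> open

! 44. stack.push(x='north') -> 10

! 45. maze.move(dir='north') -> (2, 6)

! 46. maze.sense(dir='east') -> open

! 47. stack.push(x='east') -> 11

! 48. maze.move(dir='east') -> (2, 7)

! 49. maze.sense(dir='north') -> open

! 50. stack.push(x='north') -> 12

! 51. maze.move(dir='north') -> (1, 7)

! 52. maze.sense(dir='west') -> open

! 53. stack.push(x='west') -> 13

! 54. maze.move(dir='west') -> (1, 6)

! 55. maze.sense(dir='west') -> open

! 56. stack.push(x='west') -> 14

! 57. maze.move(dir='west') -> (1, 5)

! 58. maze.sense(dir='west') -> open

! 59. stack.push(x='west') -> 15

! 60. maze.move(dir='west') -> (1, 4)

! 61. maze.sense(dir='west') -> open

! 62. stack.push(x='west') -> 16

! 63. maze.move(dir='west') -> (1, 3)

! 64. maze.sense(dir='west') -> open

! 65. stack.push(x='west') -> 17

! 66. maze.move(dir='west') -> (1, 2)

! 67. maze.sense(dir='west') -> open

! 68. stack.push(x='west') -> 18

! 69. maze.move(dir='west') -> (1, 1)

! 70. maze.sense(dir='west') -> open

! 71. stack.push(x='west') -> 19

! 72. maze.move(dir='west') -> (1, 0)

! 73. maze.sense(dir='north') -> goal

! 74. maze.move(dir='north') -> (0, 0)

Answer: (0, 0)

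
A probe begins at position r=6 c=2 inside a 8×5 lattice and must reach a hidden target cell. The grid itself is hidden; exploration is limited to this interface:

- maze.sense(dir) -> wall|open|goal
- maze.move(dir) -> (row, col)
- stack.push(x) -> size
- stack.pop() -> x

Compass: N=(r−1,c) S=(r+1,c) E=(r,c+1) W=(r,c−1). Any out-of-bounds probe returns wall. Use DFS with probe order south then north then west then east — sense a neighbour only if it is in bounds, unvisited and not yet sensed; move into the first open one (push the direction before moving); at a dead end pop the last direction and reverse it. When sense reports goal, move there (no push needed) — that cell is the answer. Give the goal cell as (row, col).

Do: maze.sense[dir=south]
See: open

Do: stack.push[x=south]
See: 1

Do: maze.move[dir=south]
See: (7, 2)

Do: maze.sense[dir=west]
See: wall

Do: maze.sense[dir=east]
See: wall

Do: stack.pop[]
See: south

Do: maze.move[dir=north]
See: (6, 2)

Do: maze.sense[dir=north]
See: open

Do: stack.push[x=north]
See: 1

Do: maze.move[dir=north]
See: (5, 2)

Do: maze.sense[dir=north]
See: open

Do: stack.push[x=north]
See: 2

Do: maze.move[dir=north]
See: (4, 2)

Do: maze.sense[dir=north]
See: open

Do: stack.push[x=north]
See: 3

Do: maze.move[dir=north]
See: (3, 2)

Do: maze.sense[dir=north]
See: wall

Do: maze.sense[dir=west]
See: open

Do: stack.push[x=west]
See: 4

Do: maze.move[dir=west]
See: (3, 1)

Do: maze.sense[dir=south]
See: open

Do: stack.push[x=south]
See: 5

Do: maze.move[dir=south]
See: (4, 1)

Do: maze.sense[dir=south]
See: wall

Do: maze.sense[dir=west]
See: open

Do: stack.push[x=west]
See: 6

Do: maze.move[dir=west]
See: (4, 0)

Do: maze.sense[dir=south]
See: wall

Do: maze.sense[dir=north]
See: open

Do: stack.push[x=north]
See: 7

Do: maze.move[dir=north]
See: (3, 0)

Do: maze.sense[dir=north]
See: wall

Do: stack.pop[]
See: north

Do: maze.move[dir=south]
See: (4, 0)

Do: stack.pop[]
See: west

Do: maze.move[dir=east]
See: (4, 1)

Do: stack.pop[]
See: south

Do: maze.move[dir=north]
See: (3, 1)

Do: maze.sense[dir=north]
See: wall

Do: stack.pop[]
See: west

Do: maze.move[dir=east]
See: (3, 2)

Do: maze.sense[dir=east]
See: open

Do: stack.push[x=east]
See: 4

Do: maze.move[dir=east]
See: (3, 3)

Do: maze.sense[dir=south]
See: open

Do: stack.push[x=south]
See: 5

Do: maze.move[dir=south]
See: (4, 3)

Do: maze.sense[dir=south]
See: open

Do: stack.push[x=south]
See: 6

Do: maze.move[dir=south]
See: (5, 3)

Do: maze.sense[dir=south]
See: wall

Do: maze.sense[dir=east]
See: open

Do: stack.push[x=east]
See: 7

Do: maze.move[dir=east]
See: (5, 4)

Do: maze.sense[dir=south]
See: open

Do: stack.push[x=south]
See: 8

Do: maze.move[dir=south]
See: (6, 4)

Do: maze.sense[dir=south]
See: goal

Do: maze.move[dir=south]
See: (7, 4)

Answer: (7, 4)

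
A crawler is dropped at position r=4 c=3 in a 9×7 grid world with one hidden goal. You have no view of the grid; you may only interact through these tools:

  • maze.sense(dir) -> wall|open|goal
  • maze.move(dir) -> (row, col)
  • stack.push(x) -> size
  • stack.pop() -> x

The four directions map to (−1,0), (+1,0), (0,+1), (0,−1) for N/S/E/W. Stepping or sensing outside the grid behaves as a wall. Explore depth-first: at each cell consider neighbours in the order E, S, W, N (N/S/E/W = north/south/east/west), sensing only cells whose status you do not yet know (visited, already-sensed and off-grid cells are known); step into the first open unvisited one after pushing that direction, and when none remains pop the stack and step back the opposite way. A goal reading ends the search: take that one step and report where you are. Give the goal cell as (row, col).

>>> sense east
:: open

>>> push east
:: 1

>>> move east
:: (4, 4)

>>> sense east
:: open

>>> push east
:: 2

>>> move east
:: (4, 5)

>>> sense east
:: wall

>>> sense south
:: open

>>> push south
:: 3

>>> move south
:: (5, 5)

>>> sense east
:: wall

>>> sense south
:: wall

>>> sense west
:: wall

>>> pop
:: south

>>> move north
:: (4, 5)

>>> sense north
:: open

>>> push north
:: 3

>>> move north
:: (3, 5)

>>> sense east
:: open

>>> push east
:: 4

>>> move east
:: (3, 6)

>>> sense north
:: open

>>> push north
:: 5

>>> move north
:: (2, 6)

>>> sense west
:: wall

>>> sense north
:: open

>>> push north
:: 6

>>> move north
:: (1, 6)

>>> sense west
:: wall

>>> sense north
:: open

>>> push north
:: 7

>>> move north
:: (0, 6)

>>> sense west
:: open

>>> push west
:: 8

>>> move west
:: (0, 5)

>>> sense west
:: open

>>> push west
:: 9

>>> move west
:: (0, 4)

>>> sense south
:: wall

>>> sense west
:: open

>>> push west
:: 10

>>> move west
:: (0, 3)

>>> sense south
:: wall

>>> sense west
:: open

>>> push west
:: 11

>>> move west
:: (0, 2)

>>> sense south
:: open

>>> push south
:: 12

>>> move south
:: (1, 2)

>>> sense south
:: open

>>> push south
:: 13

>>> move south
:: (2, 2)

>>> sense east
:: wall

>>> sense south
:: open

>>> push south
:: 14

>>> move south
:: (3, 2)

>>> sense east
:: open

>>> push east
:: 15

>>> move east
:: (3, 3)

>>> sense east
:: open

>>> push east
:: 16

>>> move east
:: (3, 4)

>>> sense north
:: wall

>>> pop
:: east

>>> move west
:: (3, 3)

>>> pop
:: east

>>> move west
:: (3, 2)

>>> sense south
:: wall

>>> sense west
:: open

>>> push west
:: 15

>>> move west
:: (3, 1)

>>> sense south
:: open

>>> push south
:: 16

>>> move south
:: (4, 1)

>>> sense south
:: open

>>> push south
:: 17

>>> move south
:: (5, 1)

>>> sense east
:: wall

>>> sense south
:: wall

>>> sense west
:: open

>>> push west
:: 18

>>> move west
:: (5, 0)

>>> sense south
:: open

>>> push south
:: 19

>>> move south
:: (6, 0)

>>> sense south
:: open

>>> push south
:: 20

>>> move south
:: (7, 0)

>>> sense east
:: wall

>>> sense south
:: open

>>> push south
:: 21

>>> move south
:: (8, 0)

>>> sense east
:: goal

>>> move east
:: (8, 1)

Answer: (8, 1)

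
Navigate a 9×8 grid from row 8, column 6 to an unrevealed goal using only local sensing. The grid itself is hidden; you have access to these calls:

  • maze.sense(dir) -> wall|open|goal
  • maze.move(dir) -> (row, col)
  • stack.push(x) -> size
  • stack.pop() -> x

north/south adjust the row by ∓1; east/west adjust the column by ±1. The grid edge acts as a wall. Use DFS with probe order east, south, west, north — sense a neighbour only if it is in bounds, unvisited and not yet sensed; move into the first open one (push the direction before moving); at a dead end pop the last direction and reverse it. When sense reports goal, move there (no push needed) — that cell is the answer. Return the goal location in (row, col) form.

$ maze.sense dir: east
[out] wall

$ maze.sense dir: west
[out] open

$ stack.push x: west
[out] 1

$ maze.move dir: west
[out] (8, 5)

$ maze.sense dir: west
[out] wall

$ maze.sense dir: north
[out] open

$ stack.push x: north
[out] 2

$ maze.move dir: north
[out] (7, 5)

$ maze.sense dir: east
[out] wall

$ maze.sense dir: west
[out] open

$ stack.push x: west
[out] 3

$ maze.move dir: west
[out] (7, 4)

$ maze.sense dir: west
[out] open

$ stack.push x: west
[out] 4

$ maze.move dir: west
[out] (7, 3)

$ maze.sense dir: south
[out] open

$ stack.push x: south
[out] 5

$ maze.move dir: south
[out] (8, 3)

$ maze.sense dir: west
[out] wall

$ stack.pop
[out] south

$ maze.move dir: north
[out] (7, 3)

$ maze.sense dir: west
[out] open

$ stack.push x: west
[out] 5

$ maze.move dir: west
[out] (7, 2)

$ maze.sense dir: west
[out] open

$ stack.push x: west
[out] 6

$ maze.move dir: west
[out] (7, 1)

$ maze.sense dir: south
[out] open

$ stack.push x: south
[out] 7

$ maze.move dir: south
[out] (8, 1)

$ maze.sense dir: west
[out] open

$ stack.push x: west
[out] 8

$ maze.move dir: west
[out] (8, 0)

$ maze.sense dir: north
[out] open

$ stack.push x: north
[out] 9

$ maze.move dir: north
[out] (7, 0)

$ maze.sense dir: north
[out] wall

$ stack.pop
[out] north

$ maze.move dir: south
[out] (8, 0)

$ stack.pop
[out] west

$ maze.move dir: east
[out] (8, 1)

$ stack.pop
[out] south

$ maze.move dir: north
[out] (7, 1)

$ maze.sense dir: north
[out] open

$ stack.push x: north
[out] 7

$ maze.move dir: north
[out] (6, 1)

$ maze.sense dir: east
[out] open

$ stack.push x: east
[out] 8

$ maze.move dir: east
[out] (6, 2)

$ maze.sense dir: east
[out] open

$ stack.push x: east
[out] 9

$ maze.move dir: east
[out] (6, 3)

$ maze.sense dir: east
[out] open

$ stack.push x: east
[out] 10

$ maze.move dir: east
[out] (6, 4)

$ maze.sense dir: east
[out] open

$ stack.push x: east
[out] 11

$ maze.move dir: east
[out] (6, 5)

$ maze.sense dir: east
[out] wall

$ maze.sense dir: north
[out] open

$ stack.push x: north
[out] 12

$ maze.move dir: north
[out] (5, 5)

$ maze.sense dir: east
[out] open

$ stack.push x: east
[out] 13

$ maze.move dir: east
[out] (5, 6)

$ maze.sense dir: east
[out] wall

$ maze.sense dir: north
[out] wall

$ stack.pop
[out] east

$ maze.move dir: west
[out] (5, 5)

$ maze.sense dir: west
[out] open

$ stack.push x: west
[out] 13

$ maze.move dir: west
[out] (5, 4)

$ maze.sense dir: west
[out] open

$ stack.push x: west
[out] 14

$ maze.move dir: west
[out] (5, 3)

$ maze.sense dir: west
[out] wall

$ maze.sense dir: north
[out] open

$ stack.push x: north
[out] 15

$ maze.move dir: north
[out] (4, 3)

$ maze.sense dir: east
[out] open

$ stack.push x: east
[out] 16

$ maze.move dir: east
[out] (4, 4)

$ maze.sense dir: east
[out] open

$ stack.push x: east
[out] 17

$ maze.move dir: east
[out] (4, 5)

$ maze.sense dir: north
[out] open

$ stack.push x: north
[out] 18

$ maze.move dir: north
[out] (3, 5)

$ maze.sense dir: east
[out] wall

$ maze.sense dir: west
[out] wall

$ maze.sense dir: north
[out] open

$ stack.push x: north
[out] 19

$ maze.move dir: north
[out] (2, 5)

$ maze.sense dir: east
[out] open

$ stack.push x: east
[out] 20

$ maze.move dir: east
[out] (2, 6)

$ maze.sense dir: east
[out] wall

$ maze.sense dir: north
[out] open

$ stack.push x: north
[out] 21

$ maze.move dir: north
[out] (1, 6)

$ maze.sense dir: east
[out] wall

$ maze.sense dir: west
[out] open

$ stack.push x: west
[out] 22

$ maze.move dir: west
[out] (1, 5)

$ maze.sense dir: west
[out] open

$ stack.push x: west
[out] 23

$ maze.move dir: west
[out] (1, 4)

$ maze.sense dir: south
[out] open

$ stack.push x: south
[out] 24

$ maze.move dir: south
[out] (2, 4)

$ maze.sense dir: west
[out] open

$ stack.push x: west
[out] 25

$ maze.move dir: west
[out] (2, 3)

$ maze.sense dir: south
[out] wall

$ maze.sense dir: west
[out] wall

$ maze.sense dir: north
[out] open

$ stack.push x: north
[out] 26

$ maze.move dir: north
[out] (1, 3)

$ maze.sense dir: west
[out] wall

$ maze.sense dir: north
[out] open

$ stack.push x: north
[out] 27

$ maze.move dir: north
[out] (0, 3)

$ maze.sense dir: east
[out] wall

$ maze.sense dir: west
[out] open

$ stack.push x: west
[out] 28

$ maze.move dir: west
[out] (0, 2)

$ maze.sense dir: west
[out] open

$ stack.push x: west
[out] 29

$ maze.move dir: west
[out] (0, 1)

$ maze.sense dir: south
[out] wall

$ maze.sense dir: west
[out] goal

$ maze.move dir: west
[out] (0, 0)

Answer: (0, 0)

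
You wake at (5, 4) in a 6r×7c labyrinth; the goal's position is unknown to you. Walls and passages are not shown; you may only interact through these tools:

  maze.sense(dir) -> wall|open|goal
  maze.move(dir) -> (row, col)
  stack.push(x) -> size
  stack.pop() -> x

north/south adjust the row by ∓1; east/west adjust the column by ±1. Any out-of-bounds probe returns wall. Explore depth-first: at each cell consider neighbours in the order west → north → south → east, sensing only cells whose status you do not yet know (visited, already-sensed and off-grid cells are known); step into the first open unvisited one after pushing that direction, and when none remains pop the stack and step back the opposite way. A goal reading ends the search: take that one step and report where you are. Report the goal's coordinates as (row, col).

Act: sense[dir=west]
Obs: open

Act: push[x=west]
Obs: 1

Act: move[dir=west]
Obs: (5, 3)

Act: sense[dir=west]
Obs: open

Act: push[x=west]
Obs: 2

Act: move[dir=west]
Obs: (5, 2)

Act: sense[dir=west]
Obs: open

Act: push[x=west]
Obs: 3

Act: move[dir=west]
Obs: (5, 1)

Act: sense[dir=west]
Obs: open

Act: push[x=west]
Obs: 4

Act: move[dir=west]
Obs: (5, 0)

Act: sense[dir=north]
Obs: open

Act: push[x=north]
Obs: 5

Act: move[dir=north]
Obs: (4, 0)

Act: sense[dir=north]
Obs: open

Act: push[x=north]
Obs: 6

Act: move[dir=north]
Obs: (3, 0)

Act: sense[dir=north]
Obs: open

Act: push[x=north]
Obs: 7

Act: move[dir=north]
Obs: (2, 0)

Act: sense[dir=north]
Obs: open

Act: push[x=north]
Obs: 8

Act: move[dir=north]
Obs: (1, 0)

Act: sense[dir=north]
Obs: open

Act: push[x=north]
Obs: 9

Act: move[dir=north]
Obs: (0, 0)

Act: sense[dir=east]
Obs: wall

Act: pop[]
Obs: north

Act: move[dir=south]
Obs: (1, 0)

Act: sense[dir=east]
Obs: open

Act: push[x=east]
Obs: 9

Act: move[dir=east]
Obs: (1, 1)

Act: sense[dir=south]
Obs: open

Act: push[x=south]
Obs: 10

Act: move[dir=south]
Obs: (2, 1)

Act: sense[dir=south]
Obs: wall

Act: sense[dir=east]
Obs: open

Act: push[x=east]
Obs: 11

Act: move[dir=east]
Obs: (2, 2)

Act: sense[dir=north]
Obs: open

Act: push[x=north]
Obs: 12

Act: move[dir=north]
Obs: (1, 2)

Act: sense[dir=north]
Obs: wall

Act: sense[dir=east]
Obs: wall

Act: pop[]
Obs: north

Act: move[dir=south]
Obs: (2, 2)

Act: sense[dir=south]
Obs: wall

Act: sense[dir=east]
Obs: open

Act: push[x=east]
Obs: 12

Act: move[dir=east]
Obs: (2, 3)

Act: sense[dir=south]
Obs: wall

Act: sense[dir=east]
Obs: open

Act: push[x=east]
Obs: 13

Act: move[dir=east]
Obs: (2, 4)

Act: sense[dir=north]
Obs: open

Act: push[x=north]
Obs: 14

Act: move[dir=north]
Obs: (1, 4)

Act: sense[dir=north]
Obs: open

Act: push[x=north]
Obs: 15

Act: move[dir=north]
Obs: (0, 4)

Act: sense[dir=west]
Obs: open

Act: push[x=west]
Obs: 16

Act: move[dir=west]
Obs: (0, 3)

Act: pop[]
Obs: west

Act: move[dir=east]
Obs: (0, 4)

Act: sense[dir=east]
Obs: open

Act: push[x=east]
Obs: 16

Act: move[dir=east]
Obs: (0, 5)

Act: sense[dir=south]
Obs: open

Act: push[x=south]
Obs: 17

Act: move[dir=south]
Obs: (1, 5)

Act: sense[dir=south]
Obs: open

Act: push[x=south]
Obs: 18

Act: move[dir=south]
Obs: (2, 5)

Act: sense[dir=south]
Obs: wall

Act: sense[dir=east]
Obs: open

Act: push[x=east]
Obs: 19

Act: move[dir=east]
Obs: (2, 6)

Act: sense[dir=north]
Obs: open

Act: push[x=north]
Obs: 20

Act: move[dir=north]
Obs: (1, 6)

Act: sense[dir=north]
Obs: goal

Act: move[dir=north]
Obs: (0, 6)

Answer: (0, 6)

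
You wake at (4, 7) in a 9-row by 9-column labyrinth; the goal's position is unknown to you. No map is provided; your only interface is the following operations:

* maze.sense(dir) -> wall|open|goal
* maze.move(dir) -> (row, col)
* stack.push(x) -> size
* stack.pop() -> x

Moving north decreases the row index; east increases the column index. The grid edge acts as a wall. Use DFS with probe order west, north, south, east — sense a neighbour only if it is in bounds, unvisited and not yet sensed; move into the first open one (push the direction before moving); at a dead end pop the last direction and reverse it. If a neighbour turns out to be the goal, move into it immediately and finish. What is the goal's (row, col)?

>> maze.sense(dir=west)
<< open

>> stack.push(x=west)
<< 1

>> maze.move(dir=west)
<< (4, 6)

>> maze.sense(dir=west)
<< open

>> stack.push(x=west)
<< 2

>> maze.move(dir=west)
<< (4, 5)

>> maze.sense(dir=west)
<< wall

>> maze.sense(dir=north)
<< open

>> stack.push(x=north)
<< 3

>> maze.move(dir=north)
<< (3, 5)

>> maze.sense(dir=west)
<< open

>> stack.push(x=west)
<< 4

>> maze.move(dir=west)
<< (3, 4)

>> maze.sense(dir=west)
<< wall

>> maze.sense(dir=north)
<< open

>> stack.push(x=north)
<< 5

>> maze.move(dir=north)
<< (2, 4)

>> maze.sense(dir=west)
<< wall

>> maze.sense(dir=north)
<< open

>> stack.push(x=north)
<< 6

>> maze.move(dir=north)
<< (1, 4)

>> maze.sense(dir=west)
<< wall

>> maze.sense(dir=north)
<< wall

>> maze.sense(dir=east)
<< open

>> stack.push(x=east)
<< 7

>> maze.move(dir=east)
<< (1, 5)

>> maze.sense(dir=north)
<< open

>> stack.push(x=north)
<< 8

>> maze.move(dir=north)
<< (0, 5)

>> maze.sense(dir=east)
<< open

>> stack.push(x=east)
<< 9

>> maze.move(dir=east)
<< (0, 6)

>> maze.sense(dir=south)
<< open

>> stack.push(x=south)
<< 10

>> maze.move(dir=south)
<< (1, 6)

>> maze.sense(dir=south)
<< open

>> stack.push(x=south)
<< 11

>> maze.move(dir=south)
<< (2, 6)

>> maze.sense(dir=west)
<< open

>> stack.push(x=west)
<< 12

>> maze.move(dir=west)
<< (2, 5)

>> stack.pop()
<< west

>> maze.move(dir=east)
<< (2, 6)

>> maze.sense(dir=south)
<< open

>> stack.push(x=south)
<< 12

>> maze.move(dir=south)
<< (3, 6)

>> maze.sense(dir=east)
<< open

>> stack.push(x=east)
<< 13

>> maze.move(dir=east)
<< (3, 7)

>> maze.sense(dir=north)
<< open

>> stack.push(x=north)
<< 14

>> maze.move(dir=north)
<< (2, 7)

>> maze.sense(dir=north)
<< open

>> stack.push(x=north)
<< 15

>> maze.move(dir=north)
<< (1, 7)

>> maze.sense(dir=north)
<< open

>> stack.push(x=north)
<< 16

>> maze.move(dir=north)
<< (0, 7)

>> maze.sense(dir=east)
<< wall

>> stack.pop()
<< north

>> maze.move(dir=south)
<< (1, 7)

>> maze.sense(dir=east)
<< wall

>> stack.pop()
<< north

>> maze.move(dir=south)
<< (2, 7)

>> maze.sense(dir=east)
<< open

>> stack.push(x=east)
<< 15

>> maze.move(dir=east)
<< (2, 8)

>> maze.sense(dir=south)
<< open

>> stack.push(x=south)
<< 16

>> maze.move(dir=south)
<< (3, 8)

>> maze.sense(dir=south)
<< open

>> stack.push(x=south)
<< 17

>> maze.move(dir=south)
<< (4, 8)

>> maze.sense(dir=south)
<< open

>> stack.push(x=south)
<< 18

>> maze.move(dir=south)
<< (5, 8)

>> maze.sense(dir=west)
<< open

>> stack.push(x=west)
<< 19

>> maze.move(dir=west)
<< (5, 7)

>> maze.sense(dir=west)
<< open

>> stack.push(x=west)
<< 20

>> maze.move(dir=west)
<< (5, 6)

>> maze.sense(dir=west)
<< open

>> stack.push(x=west)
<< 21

>> maze.move(dir=west)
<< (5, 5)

>> maze.sense(dir=west)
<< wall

>> maze.sense(dir=south)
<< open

>> stack.push(x=south)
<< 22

>> maze.move(dir=south)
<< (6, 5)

>> maze.sense(dir=west)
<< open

>> stack.push(x=west)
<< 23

>> maze.move(dir=west)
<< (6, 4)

>> maze.sense(dir=west)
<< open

>> stack.push(x=west)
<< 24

>> maze.move(dir=west)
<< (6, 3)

>> maze.sense(dir=west)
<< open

>> stack.push(x=west)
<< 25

>> maze.move(dir=west)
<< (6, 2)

>> maze.sense(dir=west)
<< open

>> stack.push(x=west)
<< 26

>> maze.move(dir=west)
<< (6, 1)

>> maze.sense(dir=west)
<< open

>> stack.push(x=west)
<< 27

>> maze.move(dir=west)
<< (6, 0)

>> maze.sense(dir=north)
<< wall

>> maze.sense(dir=south)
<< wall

>> stack.pop()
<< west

>> maze.move(dir=east)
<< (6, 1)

>> maze.sense(dir=north)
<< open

>> stack.push(x=north)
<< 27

>> maze.move(dir=north)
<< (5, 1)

>> maze.sense(dir=north)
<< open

>> stack.push(x=north)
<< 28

>> maze.move(dir=north)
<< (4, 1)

>> maze.sense(dir=west)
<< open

>> stack.push(x=west)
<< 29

>> maze.move(dir=west)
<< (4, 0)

>> maze.sense(dir=north)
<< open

>> stack.push(x=north)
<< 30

>> maze.move(dir=north)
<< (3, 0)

>> maze.sense(dir=north)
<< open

>> stack.push(x=north)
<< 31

>> maze.move(dir=north)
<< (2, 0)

>> maze.sense(dir=north)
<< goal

>> maze.move(dir=north)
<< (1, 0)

Answer: (1, 0)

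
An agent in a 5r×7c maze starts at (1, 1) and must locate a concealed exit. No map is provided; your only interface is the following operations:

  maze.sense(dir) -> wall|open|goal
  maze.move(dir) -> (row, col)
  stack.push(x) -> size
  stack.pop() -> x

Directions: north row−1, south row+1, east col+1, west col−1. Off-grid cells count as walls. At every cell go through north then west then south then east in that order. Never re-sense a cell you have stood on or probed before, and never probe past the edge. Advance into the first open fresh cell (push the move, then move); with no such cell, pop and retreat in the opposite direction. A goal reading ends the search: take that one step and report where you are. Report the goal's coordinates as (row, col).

·→ maze.sense(dir→north)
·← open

·→ stack.push(x→north)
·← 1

·→ maze.move(dir→north)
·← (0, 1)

·→ maze.sense(dir→west)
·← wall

·→ maze.sense(dir→east)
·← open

·→ stack.push(x→east)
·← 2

·→ maze.move(dir→east)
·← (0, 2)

·→ maze.sense(dir→south)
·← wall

·→ maze.sense(dir→east)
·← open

·→ stack.push(x→east)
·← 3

·→ maze.move(dir→east)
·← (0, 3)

·→ maze.sense(dir→south)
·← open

·→ stack.push(x→south)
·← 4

·→ maze.move(dir→south)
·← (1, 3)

·→ maze.sense(dir→south)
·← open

·→ stack.push(x→south)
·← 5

·→ maze.move(dir→south)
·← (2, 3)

·→ maze.sense(dir→west)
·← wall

·→ maze.sense(dir→south)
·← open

·→ stack.push(x→south)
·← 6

·→ maze.move(dir→south)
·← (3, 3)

·→ maze.sense(dir→west)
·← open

·→ stack.push(x→west)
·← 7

·→ maze.move(dir→west)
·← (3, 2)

·→ maze.sense(dir→west)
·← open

·→ stack.push(x→west)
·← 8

·→ maze.move(dir→west)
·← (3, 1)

·→ maze.sense(dir→north)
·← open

·→ stack.push(x→north)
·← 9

·→ maze.move(dir→north)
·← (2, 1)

·→ maze.sense(dir→west)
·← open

·→ stack.push(x→west)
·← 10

·→ maze.move(dir→west)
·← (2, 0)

·→ maze.sense(dir→north)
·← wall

·→ maze.sense(dir→south)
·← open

·→ stack.push(x→south)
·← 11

·→ maze.move(dir→south)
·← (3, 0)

·→ maze.sense(dir→south)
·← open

·→ stack.push(x→south)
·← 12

·→ maze.move(dir→south)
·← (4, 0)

·→ maze.sense(dir→east)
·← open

·→ stack.push(x→east)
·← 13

·→ maze.move(dir→east)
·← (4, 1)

·→ maze.sense(dir→east)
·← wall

·→ stack.pop()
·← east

·→ maze.move(dir→west)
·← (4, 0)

·→ stack.pop()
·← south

·→ maze.move(dir→north)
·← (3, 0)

·→ stack.pop()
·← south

·→ maze.move(dir→north)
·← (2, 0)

·→ stack.pop()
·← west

·→ maze.move(dir→east)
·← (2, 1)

·→ stack.pop()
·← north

·→ maze.move(dir→south)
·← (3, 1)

·→ stack.pop()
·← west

·→ maze.move(dir→east)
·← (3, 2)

·→ stack.pop()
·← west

·→ maze.move(dir→east)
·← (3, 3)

·→ maze.sense(dir→south)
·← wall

·→ maze.sense(dir→east)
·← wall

·→ stack.pop()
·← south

·→ maze.move(dir→north)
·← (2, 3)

·→ maze.sense(dir→east)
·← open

·→ stack.push(x→east)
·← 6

·→ maze.move(dir→east)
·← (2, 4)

·→ maze.sense(dir→north)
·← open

·→ stack.push(x→north)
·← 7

·→ maze.move(dir→north)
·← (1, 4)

·→ maze.sense(dir→north)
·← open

·→ stack.push(x→north)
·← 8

·→ maze.move(dir→north)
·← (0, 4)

·→ maze.sense(dir→east)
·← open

·→ stack.push(x→east)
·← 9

·→ maze.move(dir→east)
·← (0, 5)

·→ maze.sense(dir→south)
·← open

·→ stack.push(x→south)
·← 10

·→ maze.move(dir→south)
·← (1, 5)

·→ maze.sense(dir→south)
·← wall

·→ maze.sense(dir→east)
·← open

·→ stack.push(x→east)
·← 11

·→ maze.move(dir→east)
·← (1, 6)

·→ maze.sense(dir→north)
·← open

·→ stack.push(x→north)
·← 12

·→ maze.move(dir→north)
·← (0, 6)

·→ stack.pop()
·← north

·→ maze.move(dir→south)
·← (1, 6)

·→ maze.sense(dir→south)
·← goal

·→ maze.move(dir→south)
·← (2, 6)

Answer: (2, 6)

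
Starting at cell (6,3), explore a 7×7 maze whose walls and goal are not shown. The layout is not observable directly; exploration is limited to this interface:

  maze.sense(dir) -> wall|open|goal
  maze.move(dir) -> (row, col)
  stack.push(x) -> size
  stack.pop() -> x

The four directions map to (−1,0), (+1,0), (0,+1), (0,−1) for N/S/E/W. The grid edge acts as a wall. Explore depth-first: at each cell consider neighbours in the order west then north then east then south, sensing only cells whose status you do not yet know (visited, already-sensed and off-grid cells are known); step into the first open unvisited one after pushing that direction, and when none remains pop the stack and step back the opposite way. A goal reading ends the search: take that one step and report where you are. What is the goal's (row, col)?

;; 1. maze.sense(dir='west') : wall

;; 2. maze.sense(dir='north') : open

;; 3. stack.push(x='north') : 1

;; 4. maze.move(dir='north') : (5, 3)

;; 5. maze.sense(dir='west') : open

;; 6. stack.push(x='west') : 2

;; 7. maze.move(dir='west') : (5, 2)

;; 8. maze.sense(dir='west') : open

;; 9. stack.push(x='west') : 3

;; 10. maze.move(dir='west') : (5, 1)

;; 11. maze.sense(dir='west') : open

;; 12. stack.push(x='west') : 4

;; 13. maze.move(dir='west') : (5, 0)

;; 14. maze.sense(dir='north') : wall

;; 15. maze.sense(dir='south') : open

;; 16. stack.push(x='south') : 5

;; 17. maze.move(dir='south') : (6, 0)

;; 18. maze.sense(dir='east') : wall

;; 19. stack.pop() : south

;; 20. maze.move(dir='north') : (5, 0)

;; 21. stack.pop() : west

;; 22. maze.move(dir='east') : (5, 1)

;; 23. maze.sense(dir='north') : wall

;; 24. stack.pop() : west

;; 25. maze.move(dir='east') : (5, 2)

;; 26. maze.sense(dir='north') : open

;; 27. stack.push(x='north') : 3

;; 28. maze.move(dir='north') : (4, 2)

;; 29. maze.sense(dir='north') : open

;; 30. stack.push(x='north') : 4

;; 31. maze.move(dir='north') : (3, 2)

;; 32. maze.sense(dir='west') : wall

;; 33. maze.sense(dir='north') : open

;; 34. stack.push(x='north') : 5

;; 35. maze.move(dir='north') : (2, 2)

;; 36. maze.sense(dir='west') : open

;; 37. stack.push(x='west') : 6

;; 38. maze.move(dir='west') : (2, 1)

;; 39. maze.sense(dir='west') : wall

;; 40. maze.sense(dir='north') : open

;; 41. stack.push(x='north') : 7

;; 42. maze.move(dir='north') : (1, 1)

;; 43. maze.sense(dir='west') : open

;; 44. stack.push(x='west') : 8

;; 45. maze.move(dir='west') : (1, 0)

;; 46. maze.sense(dir='north') : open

;; 47. stack.push(x='north') : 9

;; 48. maze.move(dir='north') : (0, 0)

;; 49. maze.sense(dir='east') : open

;; 50. stack.push(x='east') : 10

;; 51. maze.move(dir='east') : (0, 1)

;; 52. maze.sense(dir='east') : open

;; 53. stack.push(x='east') : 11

;; 54. maze.move(dir='east') : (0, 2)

;; 55. maze.sense(dir='east') : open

;; 56. stack.push(x='east') : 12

;; 57. maze.move(dir='east') : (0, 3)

;; 58. maze.sense(dir='east') : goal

;; 59. maze.move(dir='east') : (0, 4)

Answer: (0, 4)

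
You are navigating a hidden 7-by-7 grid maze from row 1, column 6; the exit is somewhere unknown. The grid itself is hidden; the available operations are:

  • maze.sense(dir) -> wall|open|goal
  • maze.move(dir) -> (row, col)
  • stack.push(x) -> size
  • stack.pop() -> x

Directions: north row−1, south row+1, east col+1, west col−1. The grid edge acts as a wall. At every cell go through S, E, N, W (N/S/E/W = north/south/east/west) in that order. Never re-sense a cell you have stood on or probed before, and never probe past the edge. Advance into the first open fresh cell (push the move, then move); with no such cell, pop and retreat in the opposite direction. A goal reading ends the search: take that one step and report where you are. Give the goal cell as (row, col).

CALL maze.sense[south]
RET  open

CALL stack.push[south]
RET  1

CALL maze.move[south]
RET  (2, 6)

CALL maze.sense[south]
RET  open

CALL stack.push[south]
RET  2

CALL maze.move[south]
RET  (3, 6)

CALL maze.sense[south]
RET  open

CALL stack.push[south]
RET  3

CALL maze.move[south]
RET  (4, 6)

CALL maze.sense[south]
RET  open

CALL stack.push[south]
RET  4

CALL maze.move[south]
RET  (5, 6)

CALL maze.sense[south]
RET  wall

CALL maze.sense[west]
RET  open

CALL stack.push[west]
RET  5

CALL maze.move[west]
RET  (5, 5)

CALL maze.sense[south]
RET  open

CALL stack.push[south]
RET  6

CALL maze.move[south]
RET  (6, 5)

CALL maze.sense[west]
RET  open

CALL stack.push[west]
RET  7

CALL maze.move[west]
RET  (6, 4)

CALL maze.sense[north]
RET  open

CALL stack.push[north]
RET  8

CALL maze.move[north]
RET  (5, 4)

CALL maze.sense[north]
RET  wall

CALL maze.sense[west]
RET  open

CALL stack.push[west]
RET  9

CALL maze.move[west]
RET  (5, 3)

CALL maze.sense[south]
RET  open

CALL stack.push[south]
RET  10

CALL maze.move[south]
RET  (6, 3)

CALL maze.sense[west]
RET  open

CALL stack.push[west]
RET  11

CALL maze.move[west]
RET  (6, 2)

CALL maze.sense[north]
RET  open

CALL stack.push[north]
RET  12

CALL maze.move[north]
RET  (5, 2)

CALL maze.sense[north]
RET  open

CALL stack.push[north]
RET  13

CALL maze.move[north]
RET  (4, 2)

CALL maze.sense[east]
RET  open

CALL stack.push[east]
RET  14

CALL maze.move[east]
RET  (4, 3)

CALL maze.sense[north]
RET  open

CALL stack.push[north]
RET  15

CALL maze.move[north]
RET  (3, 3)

CALL maze.sense[east]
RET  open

CALL stack.push[east]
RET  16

CALL maze.move[east]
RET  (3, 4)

CALL maze.sense[east]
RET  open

CALL stack.push[east]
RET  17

CALL maze.move[east]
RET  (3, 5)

CALL maze.sense[south]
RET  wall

CALL maze.sense[north]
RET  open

CALL stack.push[north]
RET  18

CALL maze.move[north]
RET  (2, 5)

CALL maze.sense[north]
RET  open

CALL stack.push[north]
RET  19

CALL maze.move[north]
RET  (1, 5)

CALL maze.sense[north]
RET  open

CALL stack.push[north]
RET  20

CALL maze.move[north]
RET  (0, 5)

CALL maze.sense[east]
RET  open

CALL stack.push[east]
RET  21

CALL maze.move[east]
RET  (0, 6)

CALL stack.pop[]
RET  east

CALL maze.move[west]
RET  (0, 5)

CALL maze.sense[west]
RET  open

CALL stack.push[west]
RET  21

CALL maze.move[west]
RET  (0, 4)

CALL maze.sense[south]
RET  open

CALL stack.push[south]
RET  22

CALL maze.move[south]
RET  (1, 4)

CALL maze.sense[south]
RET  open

CALL stack.push[south]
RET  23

CALL maze.move[south]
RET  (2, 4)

CALL maze.sense[west]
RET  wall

CALL stack.pop[]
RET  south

CALL maze.move[north]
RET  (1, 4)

CALL maze.sense[west]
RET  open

CALL stack.push[west]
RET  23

CALL maze.move[west]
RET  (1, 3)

CALL maze.sense[north]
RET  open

CALL stack.push[north]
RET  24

CALL maze.move[north]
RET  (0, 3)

CALL maze.sense[west]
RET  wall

CALL stack.pop[]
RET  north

CALL maze.move[south]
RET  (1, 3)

CALL maze.sense[west]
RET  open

CALL stack.push[west]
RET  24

CALL maze.move[west]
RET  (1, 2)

CALL maze.sense[south]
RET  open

CALL stack.push[south]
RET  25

CALL maze.move[south]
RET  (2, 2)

CALL maze.sense[south]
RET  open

CALL stack.push[south]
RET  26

CALL maze.move[south]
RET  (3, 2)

CALL maze.sense[west]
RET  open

CALL stack.push[west]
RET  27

CALL maze.move[west]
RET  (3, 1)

CALL maze.sense[south]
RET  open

CALL stack.push[south]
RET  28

CALL maze.move[south]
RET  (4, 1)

CALL maze.sense[south]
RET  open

CALL stack.push[south]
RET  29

CALL maze.move[south]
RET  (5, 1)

CALL maze.sense[south]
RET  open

CALL stack.push[south]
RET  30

CALL maze.move[south]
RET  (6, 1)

CALL maze.sense[west]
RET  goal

CALL maze.move[west]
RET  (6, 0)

Answer: (6, 0)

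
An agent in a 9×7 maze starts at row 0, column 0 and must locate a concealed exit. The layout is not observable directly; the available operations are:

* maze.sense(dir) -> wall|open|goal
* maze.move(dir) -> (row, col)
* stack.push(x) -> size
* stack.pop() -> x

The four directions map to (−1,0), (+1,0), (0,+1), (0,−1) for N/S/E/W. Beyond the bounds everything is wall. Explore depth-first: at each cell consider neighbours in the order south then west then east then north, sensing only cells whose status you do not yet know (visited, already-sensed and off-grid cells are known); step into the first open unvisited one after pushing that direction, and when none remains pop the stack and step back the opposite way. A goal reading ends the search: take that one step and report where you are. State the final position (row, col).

// maze.sense(dir: south) : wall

// maze.sense(dir: east) : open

// stack.push(x: east) : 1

// maze.move(dir: east) : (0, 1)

// maze.sense(dir: south) : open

// stack.push(x: south) : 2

// maze.move(dir: south) : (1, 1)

// maze.sense(dir: south) : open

// stack.push(x: south) : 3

// maze.move(dir: south) : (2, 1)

// maze.sense(dir: south) : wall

// maze.sense(dir: west) : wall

// maze.sense(dir: east) : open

// stack.push(x: east) : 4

// maze.move(dir: east) : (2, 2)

// maze.sense(dir: south) : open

// stack.push(x: south) : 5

// maze.move(dir: south) : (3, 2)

// maze.sense(dir: south) : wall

// maze.sense(dir: east) : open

// stack.push(x: east) : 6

// maze.move(dir: east) : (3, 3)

// maze.sense(dir: south) : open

// stack.push(x: south) : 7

// maze.move(dir: south) : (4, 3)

// maze.sense(dir: south) : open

// stack.push(x: south) : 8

// maze.move(dir: south) : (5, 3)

// maze.sense(dir: south) : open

// stack.push(x: south) : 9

// maze.move(dir: south) : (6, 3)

// maze.sense(dir: south) : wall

// maze.sense(dir: west) : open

// stack.push(x: west) : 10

// maze.move(dir: west) : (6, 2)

// maze.sense(dir: south) : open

// stack.push(x: south) : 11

// maze.move(dir: south) : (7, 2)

// maze.sense(dir: south) : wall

// maze.sense(dir: west) : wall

// stack.pop() : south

// maze.move(dir: north) : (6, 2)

// maze.sense(dir: west) : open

// stack.push(x: west) : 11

// maze.move(dir: west) : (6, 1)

// maze.sense(dir: west) : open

// stack.push(x: west) : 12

// maze.move(dir: west) : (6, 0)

// maze.sense(dir: south) : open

// stack.push(x: south) : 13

// maze.move(dir: south) : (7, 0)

// maze.sense(dir: south) : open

// stack.push(x: south) : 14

// maze.move(dir: south) : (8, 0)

// maze.sense(dir: east) : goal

// maze.move(dir: east) : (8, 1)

Answer: (8, 1)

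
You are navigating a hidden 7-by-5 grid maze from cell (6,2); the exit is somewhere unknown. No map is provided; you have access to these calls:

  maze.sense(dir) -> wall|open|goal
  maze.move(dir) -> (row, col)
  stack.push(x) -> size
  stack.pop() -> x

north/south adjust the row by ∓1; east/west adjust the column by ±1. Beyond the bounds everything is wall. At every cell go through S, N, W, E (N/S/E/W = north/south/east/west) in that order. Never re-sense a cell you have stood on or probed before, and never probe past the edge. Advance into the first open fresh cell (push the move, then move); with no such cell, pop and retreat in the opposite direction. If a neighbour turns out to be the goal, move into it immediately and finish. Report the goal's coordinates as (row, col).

==> maze.sense(dir=north)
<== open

==> stack.push(x=north)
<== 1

==> maze.move(dir=north)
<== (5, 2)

==> maze.sense(dir=north)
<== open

==> stack.push(x=north)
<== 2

==> maze.move(dir=north)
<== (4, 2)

==> maze.sense(dir=north)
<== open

==> stack.push(x=north)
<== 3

==> maze.move(dir=north)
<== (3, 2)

==> maze.sense(dir=north)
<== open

==> stack.push(x=north)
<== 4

==> maze.move(dir=north)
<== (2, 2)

==> maze.sense(dir=north)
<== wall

==> maze.sense(dir=west)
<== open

==> stack.push(x=west)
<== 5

==> maze.move(dir=west)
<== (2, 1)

==> maze.sense(dir=south)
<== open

==> stack.push(x=south)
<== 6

==> maze.move(dir=south)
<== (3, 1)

==> maze.sense(dir=south)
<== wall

==> maze.sense(dir=west)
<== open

==> stack.push(x=west)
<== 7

==> maze.move(dir=west)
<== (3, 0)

==> maze.sense(dir=south)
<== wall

==> maze.sense(dir=north)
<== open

==> stack.push(x=north)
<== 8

==> maze.move(dir=north)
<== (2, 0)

==> maze.sense(dir=north)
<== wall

==> stack.pop()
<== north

==> maze.move(dir=south)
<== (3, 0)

==> stack.pop()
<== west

==> maze.move(dir=east)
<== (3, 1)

==> stack.pop()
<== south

==> maze.move(dir=north)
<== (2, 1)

==> maze.sense(dir=north)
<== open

==> stack.push(x=north)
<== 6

==> maze.move(dir=north)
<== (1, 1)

==> maze.sense(dir=north)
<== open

==> stack.push(x=north)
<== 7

==> maze.move(dir=north)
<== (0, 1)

==> maze.sense(dir=west)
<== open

==> stack.push(x=west)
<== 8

==> maze.move(dir=west)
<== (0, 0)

==> stack.pop()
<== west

==> maze.move(dir=east)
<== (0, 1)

==> maze.sense(dir=east)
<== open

==> stack.push(x=east)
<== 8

==> maze.move(dir=east)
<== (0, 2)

==> maze.sense(dir=east)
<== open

==> stack.push(x=east)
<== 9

==> maze.move(dir=east)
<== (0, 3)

==> maze.sense(dir=south)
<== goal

==> maze.move(dir=south)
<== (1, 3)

Answer: (1, 3)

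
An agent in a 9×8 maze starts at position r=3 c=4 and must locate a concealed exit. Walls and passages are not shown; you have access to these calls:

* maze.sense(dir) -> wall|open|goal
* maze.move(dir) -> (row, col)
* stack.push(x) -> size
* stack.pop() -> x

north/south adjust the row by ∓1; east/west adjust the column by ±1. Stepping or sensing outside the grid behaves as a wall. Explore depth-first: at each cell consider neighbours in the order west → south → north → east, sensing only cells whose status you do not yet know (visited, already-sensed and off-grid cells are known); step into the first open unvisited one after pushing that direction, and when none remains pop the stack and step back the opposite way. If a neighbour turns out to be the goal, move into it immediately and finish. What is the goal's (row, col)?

Action: maze.sense[dir=west]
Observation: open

Action: stack.push[x=west]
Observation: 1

Action: maze.move[dir=west]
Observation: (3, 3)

Action: maze.sense[dir=west]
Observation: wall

Action: maze.sense[dir=south]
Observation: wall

Action: maze.sense[dir=north]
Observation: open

Action: stack.push[x=north]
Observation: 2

Action: maze.move[dir=north]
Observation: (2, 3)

Action: maze.sense[dir=west]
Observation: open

Action: stack.push[x=west]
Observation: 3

Action: maze.move[dir=west]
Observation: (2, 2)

Action: maze.sense[dir=west]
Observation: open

Action: stack.push[x=west]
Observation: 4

Action: maze.move[dir=west]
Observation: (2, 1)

Action: maze.sense[dir=west]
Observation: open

Action: stack.push[x=west]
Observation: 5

Action: maze.move[dir=west]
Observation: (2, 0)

Action: maze.sense[dir=south]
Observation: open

Action: stack.push[x=south]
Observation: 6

Action: maze.move[dir=south]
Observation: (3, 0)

Action: maze.sense[dir=south]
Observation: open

Action: stack.push[x=south]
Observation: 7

Action: maze.move[dir=south]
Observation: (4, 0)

Action: maze.sense[dir=south]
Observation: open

Action: stack.push[x=south]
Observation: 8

Action: maze.move[dir=south]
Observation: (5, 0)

Action: maze.sense[dir=south]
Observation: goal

Action: maze.move[dir=south]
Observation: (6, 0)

Answer: (6, 0)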